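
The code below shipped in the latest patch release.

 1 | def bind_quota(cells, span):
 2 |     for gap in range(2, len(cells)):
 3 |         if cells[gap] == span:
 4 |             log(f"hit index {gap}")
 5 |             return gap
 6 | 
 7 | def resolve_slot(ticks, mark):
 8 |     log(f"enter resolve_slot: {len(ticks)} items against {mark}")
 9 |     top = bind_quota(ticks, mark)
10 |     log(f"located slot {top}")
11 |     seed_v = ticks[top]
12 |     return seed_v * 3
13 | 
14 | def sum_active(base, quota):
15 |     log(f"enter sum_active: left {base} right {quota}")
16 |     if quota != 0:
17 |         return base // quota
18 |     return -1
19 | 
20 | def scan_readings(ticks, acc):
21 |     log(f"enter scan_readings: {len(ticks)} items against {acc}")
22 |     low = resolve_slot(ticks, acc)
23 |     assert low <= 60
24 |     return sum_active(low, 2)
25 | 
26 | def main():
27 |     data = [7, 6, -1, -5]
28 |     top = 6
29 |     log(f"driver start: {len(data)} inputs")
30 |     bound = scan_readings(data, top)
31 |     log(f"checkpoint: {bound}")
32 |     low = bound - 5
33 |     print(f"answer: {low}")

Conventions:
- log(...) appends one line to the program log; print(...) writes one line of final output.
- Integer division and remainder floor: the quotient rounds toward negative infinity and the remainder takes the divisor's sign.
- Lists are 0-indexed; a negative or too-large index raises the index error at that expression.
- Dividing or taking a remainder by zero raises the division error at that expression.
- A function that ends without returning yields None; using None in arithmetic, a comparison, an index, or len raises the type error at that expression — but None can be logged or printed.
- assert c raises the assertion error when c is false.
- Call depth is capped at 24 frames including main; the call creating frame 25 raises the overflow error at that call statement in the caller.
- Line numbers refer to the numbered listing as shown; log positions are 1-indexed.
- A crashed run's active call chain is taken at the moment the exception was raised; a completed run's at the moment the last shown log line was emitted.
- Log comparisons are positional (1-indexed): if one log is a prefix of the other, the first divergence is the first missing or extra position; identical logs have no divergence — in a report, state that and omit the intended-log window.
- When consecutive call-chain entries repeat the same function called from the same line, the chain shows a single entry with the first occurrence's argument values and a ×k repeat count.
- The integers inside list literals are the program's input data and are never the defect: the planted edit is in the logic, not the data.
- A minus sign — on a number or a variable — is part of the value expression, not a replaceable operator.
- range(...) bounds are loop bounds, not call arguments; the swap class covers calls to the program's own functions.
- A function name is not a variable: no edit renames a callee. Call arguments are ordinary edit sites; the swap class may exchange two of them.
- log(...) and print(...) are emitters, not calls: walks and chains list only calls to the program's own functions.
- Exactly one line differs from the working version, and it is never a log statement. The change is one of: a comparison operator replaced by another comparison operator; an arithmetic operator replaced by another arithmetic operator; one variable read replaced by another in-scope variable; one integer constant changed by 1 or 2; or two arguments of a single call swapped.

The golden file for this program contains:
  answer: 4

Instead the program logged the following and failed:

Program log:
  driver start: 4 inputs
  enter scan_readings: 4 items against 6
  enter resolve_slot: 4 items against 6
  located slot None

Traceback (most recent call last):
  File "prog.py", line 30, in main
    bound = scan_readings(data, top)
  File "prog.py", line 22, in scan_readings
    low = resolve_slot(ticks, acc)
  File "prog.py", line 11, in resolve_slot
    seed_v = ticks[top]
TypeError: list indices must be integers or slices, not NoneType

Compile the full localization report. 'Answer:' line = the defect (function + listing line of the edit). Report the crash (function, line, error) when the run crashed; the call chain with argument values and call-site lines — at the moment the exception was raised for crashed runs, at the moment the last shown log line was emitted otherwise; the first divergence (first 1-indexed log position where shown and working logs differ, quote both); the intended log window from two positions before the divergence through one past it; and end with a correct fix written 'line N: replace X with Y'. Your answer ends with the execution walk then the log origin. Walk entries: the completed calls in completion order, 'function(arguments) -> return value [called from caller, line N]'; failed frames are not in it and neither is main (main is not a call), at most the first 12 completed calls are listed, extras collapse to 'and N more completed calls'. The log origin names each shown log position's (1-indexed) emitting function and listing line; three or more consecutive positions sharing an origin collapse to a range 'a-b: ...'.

Answer: the defect is in bind_quota at line 2.
Core observation: Log line 4 is where behavior first shows: 'located slot None' appears instead of 'hit index 1'.
Crash: resolve_slot, line 11, TypeError.
Call chain: main -> scan_readings([7, 6, -1, -5], 6) (called at line 30) -> resolve_slot([7, 6, -1, -5], 6) (called at line 22).
First divergence: position 4 — shown 'located slot None', intended 'hit index 1'.
Intended log window:
  2: enter scan_readings: 4 items against 6
  3: enter resolve_slot: 4 items against 6
  4: hit index 1
  5: located slot 1
Execution walk:
  bind_quota([7, 6, -1, -5], 6) -> None  [called from resolve_slot, line 9]
Origin of each log line:
  1: logged in main at line 29
  2: logged in scan_readings at line 21
  3: logged in resolve_slot at line 8
  4: logged in resolve_slot at line 10
A correct fix: line 2: replace `2` with `0`.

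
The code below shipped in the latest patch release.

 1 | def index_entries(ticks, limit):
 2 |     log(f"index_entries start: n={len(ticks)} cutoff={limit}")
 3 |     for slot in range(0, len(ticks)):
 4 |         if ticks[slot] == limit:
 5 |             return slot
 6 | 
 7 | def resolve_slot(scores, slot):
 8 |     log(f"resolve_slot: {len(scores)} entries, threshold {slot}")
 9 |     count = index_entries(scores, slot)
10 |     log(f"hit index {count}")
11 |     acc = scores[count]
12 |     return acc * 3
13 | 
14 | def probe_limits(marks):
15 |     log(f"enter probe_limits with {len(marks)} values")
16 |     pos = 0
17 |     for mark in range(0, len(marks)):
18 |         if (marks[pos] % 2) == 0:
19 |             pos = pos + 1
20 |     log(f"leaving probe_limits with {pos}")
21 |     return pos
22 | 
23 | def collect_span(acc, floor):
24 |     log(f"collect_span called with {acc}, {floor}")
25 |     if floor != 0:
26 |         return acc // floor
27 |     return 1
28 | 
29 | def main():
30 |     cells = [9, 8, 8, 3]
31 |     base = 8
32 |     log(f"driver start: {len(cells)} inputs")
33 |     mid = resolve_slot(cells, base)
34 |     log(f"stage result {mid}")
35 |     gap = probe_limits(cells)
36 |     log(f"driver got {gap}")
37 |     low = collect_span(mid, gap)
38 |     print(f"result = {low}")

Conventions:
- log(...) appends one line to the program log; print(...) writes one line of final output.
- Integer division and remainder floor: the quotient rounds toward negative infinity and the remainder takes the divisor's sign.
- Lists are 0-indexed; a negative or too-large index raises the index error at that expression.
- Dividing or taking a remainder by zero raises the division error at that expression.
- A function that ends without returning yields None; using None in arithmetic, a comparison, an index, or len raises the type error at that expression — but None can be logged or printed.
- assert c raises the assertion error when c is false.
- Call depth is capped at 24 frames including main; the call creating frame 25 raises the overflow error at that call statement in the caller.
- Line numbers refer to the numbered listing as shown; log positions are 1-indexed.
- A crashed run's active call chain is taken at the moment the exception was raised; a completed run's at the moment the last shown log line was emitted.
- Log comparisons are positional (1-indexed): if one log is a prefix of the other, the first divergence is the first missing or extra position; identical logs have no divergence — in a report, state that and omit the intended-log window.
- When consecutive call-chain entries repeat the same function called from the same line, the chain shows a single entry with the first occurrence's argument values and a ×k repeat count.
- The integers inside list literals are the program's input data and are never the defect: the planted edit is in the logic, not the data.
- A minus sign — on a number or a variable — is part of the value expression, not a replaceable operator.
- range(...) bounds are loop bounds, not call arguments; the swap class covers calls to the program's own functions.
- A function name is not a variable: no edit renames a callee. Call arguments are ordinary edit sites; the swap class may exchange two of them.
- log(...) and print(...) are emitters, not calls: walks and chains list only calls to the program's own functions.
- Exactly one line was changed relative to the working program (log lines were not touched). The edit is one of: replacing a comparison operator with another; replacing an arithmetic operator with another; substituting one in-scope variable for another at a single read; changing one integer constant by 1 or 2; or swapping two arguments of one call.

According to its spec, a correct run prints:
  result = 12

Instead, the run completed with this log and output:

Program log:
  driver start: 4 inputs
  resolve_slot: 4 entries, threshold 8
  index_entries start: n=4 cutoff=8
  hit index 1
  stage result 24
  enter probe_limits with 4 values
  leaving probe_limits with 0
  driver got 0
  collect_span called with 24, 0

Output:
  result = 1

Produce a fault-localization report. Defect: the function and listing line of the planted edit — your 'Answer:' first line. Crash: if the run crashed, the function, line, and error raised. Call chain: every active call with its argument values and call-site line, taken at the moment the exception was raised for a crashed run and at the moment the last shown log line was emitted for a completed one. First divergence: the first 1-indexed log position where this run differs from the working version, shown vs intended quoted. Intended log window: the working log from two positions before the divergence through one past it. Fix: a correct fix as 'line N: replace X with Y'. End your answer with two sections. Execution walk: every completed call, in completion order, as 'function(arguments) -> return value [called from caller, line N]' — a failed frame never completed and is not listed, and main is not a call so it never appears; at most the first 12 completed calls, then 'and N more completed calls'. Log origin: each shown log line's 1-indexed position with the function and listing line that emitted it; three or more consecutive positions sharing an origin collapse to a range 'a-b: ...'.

Answer: the defect is in probe_limits at line 18.
Key fact: Everything matches until log position 7, which reads 'leaving probe_limits with 0' in place of 'leaving probe_limits with 2'.
Call chain: main -> collect_span(24, 0) (called at line 37).
First divergence: position 7; shown 'leaving probe_limits with 0' vs intended 'leaving probe_limits with 2'.
Intended log window:
  5: stage result 24
  6: enter probe_limits with 4 values
  7: leaving probe_limits with 2
  8: driver got 2
Execution walk:
  index_entries([9, 8, 8, 3], 8) -> 1  [called from resolve_slot, line 9]
  resolve_slot([9, 8, 8, 3], 8) -> 24  [called from main, line 33]
  probe_limits([9, 8, 8, 3]) -> 0  [called from main, line 35]
  collect_span(24, 0) -> 1  [called from main, line 37]
Log line origins:
  1 — main, line 32
  2 — resolve_slot, line 8
  3 — index_entries, line 2
  4 — resolve_slot, line 10
  5 — main, line 34
  6 — probe_limits, line 15
  7 — probe_limits, line 20
  8 — main, line 36
  9 — collect_span, line 24
A correct fix: line 18: replace `pos` with `mark`.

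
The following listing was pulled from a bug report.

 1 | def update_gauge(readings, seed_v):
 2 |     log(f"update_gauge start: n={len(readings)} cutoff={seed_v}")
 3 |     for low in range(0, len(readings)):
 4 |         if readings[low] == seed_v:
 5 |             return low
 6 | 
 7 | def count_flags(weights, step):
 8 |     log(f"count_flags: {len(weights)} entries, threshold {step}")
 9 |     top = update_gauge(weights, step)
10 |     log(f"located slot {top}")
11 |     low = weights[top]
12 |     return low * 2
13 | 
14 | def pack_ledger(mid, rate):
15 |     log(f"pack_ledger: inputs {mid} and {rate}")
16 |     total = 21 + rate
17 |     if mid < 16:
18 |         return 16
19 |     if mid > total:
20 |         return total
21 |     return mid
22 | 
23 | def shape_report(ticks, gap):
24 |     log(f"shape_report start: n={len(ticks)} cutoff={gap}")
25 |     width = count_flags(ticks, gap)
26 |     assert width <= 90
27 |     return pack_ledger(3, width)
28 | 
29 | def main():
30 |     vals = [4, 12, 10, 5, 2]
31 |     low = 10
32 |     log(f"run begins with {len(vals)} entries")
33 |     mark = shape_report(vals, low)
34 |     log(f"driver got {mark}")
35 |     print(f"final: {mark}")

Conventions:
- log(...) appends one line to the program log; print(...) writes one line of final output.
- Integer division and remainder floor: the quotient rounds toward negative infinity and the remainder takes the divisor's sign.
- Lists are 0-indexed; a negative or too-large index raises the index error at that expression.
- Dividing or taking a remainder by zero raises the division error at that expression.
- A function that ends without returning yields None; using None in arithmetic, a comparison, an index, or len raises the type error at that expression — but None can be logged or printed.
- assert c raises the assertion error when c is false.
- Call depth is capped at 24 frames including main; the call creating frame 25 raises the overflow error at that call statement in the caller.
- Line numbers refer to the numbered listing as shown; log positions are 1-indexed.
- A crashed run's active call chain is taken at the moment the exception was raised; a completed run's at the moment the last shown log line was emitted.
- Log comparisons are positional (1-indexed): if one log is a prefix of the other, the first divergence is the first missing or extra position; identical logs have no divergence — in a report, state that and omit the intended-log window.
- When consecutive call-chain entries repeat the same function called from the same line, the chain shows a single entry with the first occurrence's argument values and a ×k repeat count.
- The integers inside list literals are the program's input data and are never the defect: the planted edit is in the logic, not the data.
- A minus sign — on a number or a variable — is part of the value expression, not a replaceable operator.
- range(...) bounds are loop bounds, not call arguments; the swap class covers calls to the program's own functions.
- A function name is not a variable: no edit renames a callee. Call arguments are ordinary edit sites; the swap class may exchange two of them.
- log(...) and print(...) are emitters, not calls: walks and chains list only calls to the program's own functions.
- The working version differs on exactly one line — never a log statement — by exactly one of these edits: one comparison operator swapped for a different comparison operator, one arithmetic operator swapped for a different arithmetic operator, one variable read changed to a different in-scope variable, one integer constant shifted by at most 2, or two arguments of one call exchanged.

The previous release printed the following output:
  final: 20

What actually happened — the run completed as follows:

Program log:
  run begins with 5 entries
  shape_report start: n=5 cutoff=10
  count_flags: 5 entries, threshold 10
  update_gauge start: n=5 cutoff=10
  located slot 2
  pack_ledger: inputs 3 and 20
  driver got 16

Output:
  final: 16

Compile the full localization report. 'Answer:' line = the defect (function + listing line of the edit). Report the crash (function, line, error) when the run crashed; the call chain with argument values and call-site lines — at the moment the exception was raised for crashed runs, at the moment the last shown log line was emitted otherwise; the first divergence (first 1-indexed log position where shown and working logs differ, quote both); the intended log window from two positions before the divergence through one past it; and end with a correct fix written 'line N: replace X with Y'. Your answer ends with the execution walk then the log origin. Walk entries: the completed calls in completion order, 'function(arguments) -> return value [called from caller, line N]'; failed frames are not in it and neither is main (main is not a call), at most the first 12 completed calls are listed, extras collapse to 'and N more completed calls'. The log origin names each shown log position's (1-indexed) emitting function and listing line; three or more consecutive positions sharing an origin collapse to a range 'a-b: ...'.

Answer: the defect is in shape_report at line 27.
Key observation: At log position 6 the runs split — shown 'pack_ledger: inputs 3 and 20', but the working version logs 'pack_ledger: inputs 20 and 3'.
Call chain: main.
First divergence: position 6 — shown 'pack_ledger: inputs 3 and 20', intended 'pack_ledger: inputs 20 and 3'.
Intended log window:
  4: update_gauge start: n=5 cutoff=10
  5: located slot 2
  6: pack_ledger: inputs 20 and 3
  7: driver got 20
Execution walk:
  update_gauge([4, 12, 10, 5, 2], 10) -> 2  [called from count_flags, line 9]
  count_flags([4, 12, 10, 5, 2], 10) -> 20  [called from shape_report, line 25]
  pack_ledger(3, 20) -> 16  [called from shape_report, line 27]
  shape_report([4, 12, 10, 5, 2], 10) -> 16  [called from main, line 33]
Origin of each log line:
  1 — main, line 32
  2 — shape_report, line 24
  3 — count_flags, line 8
  4 — update_gauge, line 2
  5 — count_flags, line 10
  6 — pack_ledger, line 15
  7 — main, line 34
A correct fix: line 27: replace `pack_ledger(3, width)` with `pack_ledger(width, 3)`.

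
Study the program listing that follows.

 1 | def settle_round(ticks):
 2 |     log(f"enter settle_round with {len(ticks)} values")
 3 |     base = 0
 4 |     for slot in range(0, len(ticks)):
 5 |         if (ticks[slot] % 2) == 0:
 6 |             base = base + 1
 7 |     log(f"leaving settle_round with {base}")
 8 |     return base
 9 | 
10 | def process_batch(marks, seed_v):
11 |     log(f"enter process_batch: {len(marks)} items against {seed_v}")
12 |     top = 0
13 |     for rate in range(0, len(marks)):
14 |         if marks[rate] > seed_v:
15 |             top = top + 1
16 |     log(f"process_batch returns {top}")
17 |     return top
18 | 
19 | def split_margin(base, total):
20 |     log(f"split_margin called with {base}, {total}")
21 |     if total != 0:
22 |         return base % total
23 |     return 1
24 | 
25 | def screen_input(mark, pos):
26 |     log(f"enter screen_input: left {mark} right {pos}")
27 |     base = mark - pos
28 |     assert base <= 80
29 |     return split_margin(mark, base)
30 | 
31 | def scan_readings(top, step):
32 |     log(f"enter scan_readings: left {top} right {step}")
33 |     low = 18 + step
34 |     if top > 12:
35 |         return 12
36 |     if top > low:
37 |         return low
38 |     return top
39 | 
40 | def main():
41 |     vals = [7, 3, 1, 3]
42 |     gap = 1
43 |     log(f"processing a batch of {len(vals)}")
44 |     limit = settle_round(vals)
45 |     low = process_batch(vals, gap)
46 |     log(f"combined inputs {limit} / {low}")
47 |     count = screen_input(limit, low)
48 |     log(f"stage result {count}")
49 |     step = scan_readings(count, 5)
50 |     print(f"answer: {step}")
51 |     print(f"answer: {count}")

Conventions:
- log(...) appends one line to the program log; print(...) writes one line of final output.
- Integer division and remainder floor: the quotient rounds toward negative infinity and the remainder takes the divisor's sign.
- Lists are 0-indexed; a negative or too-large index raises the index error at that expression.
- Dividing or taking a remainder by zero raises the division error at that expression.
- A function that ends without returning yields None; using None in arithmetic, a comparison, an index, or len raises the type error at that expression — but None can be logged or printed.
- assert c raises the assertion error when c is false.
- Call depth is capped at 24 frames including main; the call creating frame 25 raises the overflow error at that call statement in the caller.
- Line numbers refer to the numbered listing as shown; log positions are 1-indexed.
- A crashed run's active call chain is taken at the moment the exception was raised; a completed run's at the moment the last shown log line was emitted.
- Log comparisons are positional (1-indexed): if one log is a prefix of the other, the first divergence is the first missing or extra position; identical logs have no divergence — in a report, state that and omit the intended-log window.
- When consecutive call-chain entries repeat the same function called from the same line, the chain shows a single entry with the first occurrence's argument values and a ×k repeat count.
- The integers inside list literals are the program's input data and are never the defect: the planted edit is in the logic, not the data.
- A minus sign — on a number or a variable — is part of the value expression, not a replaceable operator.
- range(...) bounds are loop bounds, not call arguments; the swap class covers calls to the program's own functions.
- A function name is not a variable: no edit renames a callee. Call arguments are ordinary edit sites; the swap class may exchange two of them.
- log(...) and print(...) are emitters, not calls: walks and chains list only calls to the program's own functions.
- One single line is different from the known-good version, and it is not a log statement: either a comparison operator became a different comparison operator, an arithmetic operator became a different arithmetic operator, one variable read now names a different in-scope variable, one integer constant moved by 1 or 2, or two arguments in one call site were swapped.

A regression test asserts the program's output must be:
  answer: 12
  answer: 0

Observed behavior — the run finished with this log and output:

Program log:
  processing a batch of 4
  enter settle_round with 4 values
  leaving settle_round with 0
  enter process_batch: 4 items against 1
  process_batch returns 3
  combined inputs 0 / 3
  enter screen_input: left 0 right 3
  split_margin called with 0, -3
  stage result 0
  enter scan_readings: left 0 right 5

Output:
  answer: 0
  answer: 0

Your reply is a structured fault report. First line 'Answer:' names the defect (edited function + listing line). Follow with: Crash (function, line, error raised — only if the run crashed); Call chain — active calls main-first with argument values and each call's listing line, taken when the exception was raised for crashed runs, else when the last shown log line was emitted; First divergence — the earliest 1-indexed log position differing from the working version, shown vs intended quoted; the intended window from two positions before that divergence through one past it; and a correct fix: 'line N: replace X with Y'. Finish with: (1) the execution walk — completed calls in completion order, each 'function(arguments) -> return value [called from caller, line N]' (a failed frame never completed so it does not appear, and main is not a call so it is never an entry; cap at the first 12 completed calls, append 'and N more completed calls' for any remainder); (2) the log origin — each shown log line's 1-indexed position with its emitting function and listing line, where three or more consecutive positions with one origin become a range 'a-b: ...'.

Answer: the defect is in scan_readings at line 34.
Key fact: Every logged value matches the working version; the printed result is what differs.
Call chain: main -> scan_readings(0, 5) (called at line 49).
First divergence: none; the two logs match at every position.
Execution walk:
  settle_round([7, 3, 1, 3]) -> 0  [called from main, line 44]
  process_batch([7, 3, 1, 3], 1) -> 3  [called from main, line 45]
  split_margin(0, -3) -> 0  [called from screen_input, line 29]
  screen_input(0, 3) -> 0  [called from main, line 47]
  scan_readings(0, 5) -> 0  [called from main, line 49]
Origin of each log line:
  1 — main, line 43
  2 — settle_round, line 2
  3 — settle_round, line 7
  4 — process_batch, line 11
  5 — process_batch, line 16
  6 — main, line 46
  7 — screen_input, line 26
  8 — split_margin, line 20
  9 — main, line 48
  10 — scan_readings, line 32
A correct fix: line 34: replace `>` with `<`.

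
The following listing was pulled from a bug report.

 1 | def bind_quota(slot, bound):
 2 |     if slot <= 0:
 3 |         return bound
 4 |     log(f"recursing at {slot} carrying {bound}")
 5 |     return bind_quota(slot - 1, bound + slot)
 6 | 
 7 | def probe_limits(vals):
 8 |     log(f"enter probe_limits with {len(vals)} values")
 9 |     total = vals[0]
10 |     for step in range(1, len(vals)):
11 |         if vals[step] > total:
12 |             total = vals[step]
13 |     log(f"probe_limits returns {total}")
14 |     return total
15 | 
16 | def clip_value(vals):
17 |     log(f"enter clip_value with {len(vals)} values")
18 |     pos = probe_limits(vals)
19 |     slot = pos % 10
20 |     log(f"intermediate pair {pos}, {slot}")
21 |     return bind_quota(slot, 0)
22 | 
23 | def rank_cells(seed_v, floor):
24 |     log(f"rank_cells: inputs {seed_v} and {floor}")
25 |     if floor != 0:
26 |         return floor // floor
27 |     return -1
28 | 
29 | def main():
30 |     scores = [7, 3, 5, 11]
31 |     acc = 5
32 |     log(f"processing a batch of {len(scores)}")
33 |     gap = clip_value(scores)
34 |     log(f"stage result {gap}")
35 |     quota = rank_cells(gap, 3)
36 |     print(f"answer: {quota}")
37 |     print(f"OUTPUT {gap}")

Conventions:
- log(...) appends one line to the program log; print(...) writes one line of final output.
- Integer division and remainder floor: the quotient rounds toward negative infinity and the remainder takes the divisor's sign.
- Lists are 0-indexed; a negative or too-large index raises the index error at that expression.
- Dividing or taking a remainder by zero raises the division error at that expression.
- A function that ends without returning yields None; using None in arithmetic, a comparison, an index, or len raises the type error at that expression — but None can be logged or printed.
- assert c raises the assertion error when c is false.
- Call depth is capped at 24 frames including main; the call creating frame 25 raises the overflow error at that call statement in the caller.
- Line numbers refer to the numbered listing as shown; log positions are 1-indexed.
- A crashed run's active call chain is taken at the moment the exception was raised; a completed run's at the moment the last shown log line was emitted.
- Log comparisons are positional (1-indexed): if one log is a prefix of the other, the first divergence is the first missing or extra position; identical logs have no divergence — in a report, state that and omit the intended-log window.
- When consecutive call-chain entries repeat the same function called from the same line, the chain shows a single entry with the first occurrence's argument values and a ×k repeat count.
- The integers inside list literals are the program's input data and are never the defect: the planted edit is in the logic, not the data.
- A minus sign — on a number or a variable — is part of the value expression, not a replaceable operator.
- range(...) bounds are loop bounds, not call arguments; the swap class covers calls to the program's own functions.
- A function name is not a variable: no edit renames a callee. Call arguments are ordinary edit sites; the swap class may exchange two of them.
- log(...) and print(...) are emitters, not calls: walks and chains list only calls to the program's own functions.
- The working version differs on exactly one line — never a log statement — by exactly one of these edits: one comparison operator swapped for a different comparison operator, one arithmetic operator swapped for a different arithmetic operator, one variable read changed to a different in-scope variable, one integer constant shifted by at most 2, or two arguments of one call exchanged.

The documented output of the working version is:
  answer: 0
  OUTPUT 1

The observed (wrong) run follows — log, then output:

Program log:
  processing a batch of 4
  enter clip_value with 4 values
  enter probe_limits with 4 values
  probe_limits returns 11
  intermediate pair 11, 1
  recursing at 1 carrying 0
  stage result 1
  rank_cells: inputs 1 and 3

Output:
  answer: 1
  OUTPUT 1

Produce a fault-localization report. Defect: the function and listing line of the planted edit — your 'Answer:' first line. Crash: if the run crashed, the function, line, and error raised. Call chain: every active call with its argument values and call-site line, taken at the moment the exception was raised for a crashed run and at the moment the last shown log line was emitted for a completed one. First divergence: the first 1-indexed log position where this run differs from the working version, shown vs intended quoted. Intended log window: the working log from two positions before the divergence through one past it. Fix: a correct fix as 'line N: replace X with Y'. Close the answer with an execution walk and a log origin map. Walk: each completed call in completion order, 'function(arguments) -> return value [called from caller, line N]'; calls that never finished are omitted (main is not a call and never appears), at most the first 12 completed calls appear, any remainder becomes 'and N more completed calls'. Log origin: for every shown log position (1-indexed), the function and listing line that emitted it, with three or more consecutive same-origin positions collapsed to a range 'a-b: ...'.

Answer: the defect is in rank_cells at line 26.
Key fact: The two runs log identically and part ways only at the printed values.
Call chain: main -> rank_cells(1, 3) (called at line 35).
First divergence: none — the logs agree in full.
Execution walk:
  probe_limits([7, 3, 5, 11]) -> 11  [called from clip_value, line 18]
  bind_quota(0, 1) -> 1  [called from bind_quota, line 5]
  bind_quota(1, 0) -> 1  [called from clip_value, line 21]
  clip_value([7, 3, 5, 11]) -> 1  [called from main, line 33]
  rank_cells(1, 3) -> 1  [called from main, line 35]
Log line origins:
  1 — main, line 32
  2 — clip_value, line 17
  3 — probe_limits, line 8
  4 — probe_limits, line 13
  5 — clip_value, line 20
  6 — bind_quota, line 4
  7 — main, line 34
  8 — rank_cells, line 24
A correct fix: line 26: replace `floor // floor` with `seed_v // floor`.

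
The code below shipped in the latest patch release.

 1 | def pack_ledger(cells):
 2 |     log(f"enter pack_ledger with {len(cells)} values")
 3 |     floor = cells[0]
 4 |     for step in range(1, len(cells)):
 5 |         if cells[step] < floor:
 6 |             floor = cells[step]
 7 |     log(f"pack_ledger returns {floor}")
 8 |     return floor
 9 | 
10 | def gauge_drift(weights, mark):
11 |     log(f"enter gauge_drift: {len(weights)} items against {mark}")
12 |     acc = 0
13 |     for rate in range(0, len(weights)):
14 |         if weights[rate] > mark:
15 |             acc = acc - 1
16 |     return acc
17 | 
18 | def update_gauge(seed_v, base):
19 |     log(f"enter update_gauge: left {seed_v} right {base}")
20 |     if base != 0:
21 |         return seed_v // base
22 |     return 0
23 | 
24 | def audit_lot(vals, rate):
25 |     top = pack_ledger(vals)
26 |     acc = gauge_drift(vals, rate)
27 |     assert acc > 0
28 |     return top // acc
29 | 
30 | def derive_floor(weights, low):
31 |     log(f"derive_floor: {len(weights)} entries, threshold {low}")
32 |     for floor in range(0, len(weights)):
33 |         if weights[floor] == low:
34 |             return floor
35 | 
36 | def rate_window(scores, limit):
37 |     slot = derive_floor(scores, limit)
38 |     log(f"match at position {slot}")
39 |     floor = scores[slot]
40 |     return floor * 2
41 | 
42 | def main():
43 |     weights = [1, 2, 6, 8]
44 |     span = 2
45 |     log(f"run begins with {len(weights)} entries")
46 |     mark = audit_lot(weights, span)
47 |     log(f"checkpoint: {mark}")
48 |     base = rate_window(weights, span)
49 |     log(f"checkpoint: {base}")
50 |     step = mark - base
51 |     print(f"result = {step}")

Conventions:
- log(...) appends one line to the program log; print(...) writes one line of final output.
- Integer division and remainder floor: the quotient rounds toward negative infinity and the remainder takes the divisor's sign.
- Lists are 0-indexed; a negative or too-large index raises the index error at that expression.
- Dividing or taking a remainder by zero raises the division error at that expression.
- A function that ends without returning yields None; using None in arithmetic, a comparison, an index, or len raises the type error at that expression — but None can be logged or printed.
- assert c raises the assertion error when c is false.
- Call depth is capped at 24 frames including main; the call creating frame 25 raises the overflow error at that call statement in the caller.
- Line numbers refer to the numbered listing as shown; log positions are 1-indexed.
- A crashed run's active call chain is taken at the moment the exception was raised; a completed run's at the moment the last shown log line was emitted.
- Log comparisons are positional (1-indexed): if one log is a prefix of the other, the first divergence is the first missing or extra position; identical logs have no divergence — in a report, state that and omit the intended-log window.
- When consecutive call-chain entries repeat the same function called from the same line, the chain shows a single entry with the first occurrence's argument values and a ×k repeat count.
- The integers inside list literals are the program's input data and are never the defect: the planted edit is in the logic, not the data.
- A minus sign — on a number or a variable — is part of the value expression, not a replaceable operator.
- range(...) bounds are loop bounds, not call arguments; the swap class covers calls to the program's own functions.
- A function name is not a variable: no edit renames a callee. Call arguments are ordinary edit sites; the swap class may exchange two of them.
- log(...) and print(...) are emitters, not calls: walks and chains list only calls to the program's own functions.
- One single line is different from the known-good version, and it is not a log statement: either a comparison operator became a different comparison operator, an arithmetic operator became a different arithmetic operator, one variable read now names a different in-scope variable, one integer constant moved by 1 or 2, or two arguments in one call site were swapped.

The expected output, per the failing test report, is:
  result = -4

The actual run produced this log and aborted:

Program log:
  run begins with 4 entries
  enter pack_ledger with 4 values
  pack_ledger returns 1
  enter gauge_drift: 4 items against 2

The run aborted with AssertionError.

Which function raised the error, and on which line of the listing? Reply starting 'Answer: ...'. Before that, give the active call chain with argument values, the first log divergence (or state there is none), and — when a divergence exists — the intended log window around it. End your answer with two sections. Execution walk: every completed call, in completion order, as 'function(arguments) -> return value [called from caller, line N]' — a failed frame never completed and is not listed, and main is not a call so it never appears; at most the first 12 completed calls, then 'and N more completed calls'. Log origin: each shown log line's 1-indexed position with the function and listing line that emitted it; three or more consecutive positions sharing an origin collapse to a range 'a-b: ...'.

Answer: the error was raised in audit_lot, line 27.
Key fact: The log ends early — 4 lines, where the working version next logs 'checkpoint: 0'.
Call chain: main -> audit_lot([1, 2, 6, 8], 2) (called at line 46).
First divergence: position 5; the shown log stops at 4 lines while the working version next logs 'checkpoint: 0'.
Intended log window:
  3: pack_ledger returns 1
  4: enter gauge_drift: 4 items against 2
  5: checkpoint: 0
  6: derive_floor: 4 entries, threshold 2
Execution walk:
  pack_ledger([1, 2, 6, 8]) -> 1  [called from audit_lot, line 25]
  gauge_drift([1, 2, 6, 8], 2) -> -2  [called from audit_lot, line 26]
Log origins:
  1: from main, line 45
  2: from pack_ledger, line 2
  3: from pack_ledger, line 7
  4: from gauge_drift, line 11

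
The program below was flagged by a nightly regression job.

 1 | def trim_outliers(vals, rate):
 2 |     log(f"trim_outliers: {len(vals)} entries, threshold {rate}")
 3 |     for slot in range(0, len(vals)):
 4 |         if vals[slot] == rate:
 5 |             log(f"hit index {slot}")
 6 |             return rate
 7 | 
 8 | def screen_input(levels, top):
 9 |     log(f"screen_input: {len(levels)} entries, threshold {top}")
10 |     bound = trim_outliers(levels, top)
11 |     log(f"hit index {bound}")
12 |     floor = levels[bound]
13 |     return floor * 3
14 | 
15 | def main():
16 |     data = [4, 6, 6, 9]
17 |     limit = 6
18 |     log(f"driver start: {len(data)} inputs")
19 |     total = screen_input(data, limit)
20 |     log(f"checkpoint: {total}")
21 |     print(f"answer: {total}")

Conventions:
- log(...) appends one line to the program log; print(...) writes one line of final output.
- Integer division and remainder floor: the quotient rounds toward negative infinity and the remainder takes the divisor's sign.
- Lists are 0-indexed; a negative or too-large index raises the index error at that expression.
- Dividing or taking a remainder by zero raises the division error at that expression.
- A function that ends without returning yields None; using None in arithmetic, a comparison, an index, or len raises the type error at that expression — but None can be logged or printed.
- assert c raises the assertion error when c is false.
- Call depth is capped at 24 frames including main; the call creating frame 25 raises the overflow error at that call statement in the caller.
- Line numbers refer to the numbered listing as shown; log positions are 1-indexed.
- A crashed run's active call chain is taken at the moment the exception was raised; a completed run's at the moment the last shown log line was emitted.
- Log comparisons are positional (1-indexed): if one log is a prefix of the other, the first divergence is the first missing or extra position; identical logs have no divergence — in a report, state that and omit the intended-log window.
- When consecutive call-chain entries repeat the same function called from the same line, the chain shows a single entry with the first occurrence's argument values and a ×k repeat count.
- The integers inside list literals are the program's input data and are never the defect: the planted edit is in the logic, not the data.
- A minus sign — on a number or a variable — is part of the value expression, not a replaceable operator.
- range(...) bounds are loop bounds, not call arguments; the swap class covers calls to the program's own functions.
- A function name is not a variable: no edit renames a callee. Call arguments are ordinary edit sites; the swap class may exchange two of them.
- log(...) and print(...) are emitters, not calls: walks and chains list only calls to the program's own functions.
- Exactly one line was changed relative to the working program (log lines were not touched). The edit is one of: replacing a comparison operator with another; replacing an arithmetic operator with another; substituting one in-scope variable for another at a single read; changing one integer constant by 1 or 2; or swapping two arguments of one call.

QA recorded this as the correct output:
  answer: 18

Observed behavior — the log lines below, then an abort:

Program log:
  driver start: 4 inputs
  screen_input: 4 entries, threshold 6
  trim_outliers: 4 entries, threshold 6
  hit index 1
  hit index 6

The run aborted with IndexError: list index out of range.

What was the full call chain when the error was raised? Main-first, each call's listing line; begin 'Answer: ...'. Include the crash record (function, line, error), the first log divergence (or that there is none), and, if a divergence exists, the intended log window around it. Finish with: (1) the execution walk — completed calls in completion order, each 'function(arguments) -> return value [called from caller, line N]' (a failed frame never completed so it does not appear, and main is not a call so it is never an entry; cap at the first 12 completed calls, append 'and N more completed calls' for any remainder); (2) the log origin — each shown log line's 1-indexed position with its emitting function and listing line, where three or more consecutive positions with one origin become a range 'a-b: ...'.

Answer: main -> screen_input (called at line 19).
The tell: The log first diverges at position 5: the faulty run prints 'hit index 6' where the working version prints 'hit index 1'.
Crash: screen_input, line 12, IndexError.
First divergence: position 5; shown 'hit index 6' vs intended 'hit index 1'.
Intended log window:
  3: trim_outliers: 4 entries, threshold 6
  4: hit index 1
  5: hit index 1
  6: checkpoint: 18
Execution walk:
  trim_outliers([4, 6, 6, 9], 6) -> 6  [called from screen_input, line 10]
Log origin:
  1 — main, line 18
  2 — screen_input, line 9
  3 — trim_outliers, line 2
  4 — trim_outliers, line 5
  5 — screen_input, line 11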